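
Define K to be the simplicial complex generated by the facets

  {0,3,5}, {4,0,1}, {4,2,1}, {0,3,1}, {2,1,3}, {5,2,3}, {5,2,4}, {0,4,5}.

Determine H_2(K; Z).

H_2 ≅ Z.

Fix the vertex order 0 < 1 < 2 < 3 < 4 < 5 and write every simplex with vertices in increasing order. Then dim K = 2 and the simplices of K are:

  0-simplices (6): [0], [1], [2], [3], [4], [5]
  1-simplices (12): [0,1], [0,3], [0,4], [0,5], [1,2], [1,3], [1,4], [2,3], [2,4], [2,5], [3,5], [4,5]
  2-simplices (8): [0,1,3], [0,1,4], [0,3,5], [0,4,5], [1,2,3], [1,2,4], [2,3,5], [2,4,5]

so the chain groups are C_0 ≅ Z^6, C_1 ≅ Z^12, C_2 ≅ Z^8.

∂_1: C_1 → C_0 is given by ∂[p,q] = [q] − [p]. For instance
  ∂[1,2] = [2] − [1].
This gives a 6×12 integer matrix of rank 5; reducing to Smith normal form yields diagonal entries (1,1,1,1,1).

The boundary map ∂_2: C_2 → C_1 acts by ∂[p,q,r] = [q,r] − [p,r] + [p,q]. For instance
  ∂[0,1,4] = [1,4] − [0,4] + [0,1],
  ∂[1,2,3] = [2,3] − [1,3] + [1,2].
As a 12×8 matrix over Z this has rank 7, with invariant factors (1,1,1,1,1,1,1).

Computing H_k = (kernel of ∂_k) / (image of ∂_{k+1}):

  H_2: rank ker ∂_2 − rank ∂_3 = (8 − 7) − 0 = 1, and there is no ∂_3, so H_2 = Z.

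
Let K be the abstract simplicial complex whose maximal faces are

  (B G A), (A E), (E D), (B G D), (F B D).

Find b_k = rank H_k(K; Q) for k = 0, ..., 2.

K has 6 vertices, 9 edges, 3 triangles.
rank ∂_0 = 0, rank ∂_1 = 5 ⇒ b_0 = 6 − 0 − 5 = 1; all invariant factors of ∂_1 are 1 so no torsion. So H_0 ≅ Z.
rank ∂_1 = 5, rank ∂_2 = 3 ⇒ b_1 = 9 − 5 − 3 = 1; all invariant factors of ∂_2 are 1 so no torsion. So H_1 ≅ Z.
rank ∂_2 = 3, rank ∂_3 = 0 ⇒ b_2 = 3 − 3 − 0 = 0. So H_2 ≅ 0.

b_0 = 1, b_1 = 1, b_2 = 0.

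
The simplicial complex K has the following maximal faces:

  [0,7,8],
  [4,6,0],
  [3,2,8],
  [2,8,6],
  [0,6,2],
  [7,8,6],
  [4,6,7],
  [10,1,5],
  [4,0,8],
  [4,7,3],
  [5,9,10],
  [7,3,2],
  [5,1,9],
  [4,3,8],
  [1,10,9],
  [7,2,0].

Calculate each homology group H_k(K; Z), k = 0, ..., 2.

We work with the vertex ordering 0 < 1 < 2 < 3 < 4 < 5 < 6 < 7 < 8 < 9 < 10. The simplices of K, each written with vertices in increasing order, are:

  0-simplices (11): [0], [1], [2], [3], [4], [5], [6], [7], [8], [9], [10]
  1-simplices (24): (24 of them)
  2-simplices (16): [0,2,6], [0,2,7], [0,4,6], [0,4,8], [0,7,8], [1,5,9], [1,5,10], [1,9,10], [2,3,7], [2,3,8], [2,6,8], [3,4,7], [3,4,8], [4,6,7], [5,9,10], [6,7,8]

giving chain groups C_0 ≅ Z^11, C_1 ≅ Z^24, C_2 ≅ Z^16.

∂_1: C_1 → C_0 is given by ∂[p,q] = [q] − [p].
This gives a 11×24 integer matrix of rank 9; reducing to Smith normal form yields diagonal entries (1,1,1,1,1,1,1,1,1).

Boundary ∂_2: C_2 → C_1 acts by ∂[p,q,r] = [q,r] − [p,r] + [p,q]. For instance
  ∂[5,9,10] = [9,10] − [5,10] + [5,9],
  ∂[0,2,7] = [2,7] − [0,7] + [0,2].
The resulting 24×16 matrix has rank 15, and its Smith normal form has invariant factors (1,1,1,1,1,1,1,1,1,1,1,1,1,1,2).

From H_k ≅ ker(∂_k) / im(∂_{k+1}) we obtain:

  H_0: rank C_0 − rank ∂_1 = 11 − 9 = 2, and the invariant factors of ∂_1 are all 1, so H_0 ≅ Z^2.
  H_1: rank ker ∂_1 − rank ∂_2 = (24 − 9) − 15 = 0, and ∂_2 has invariant factor 2 > 1, so H_1 ≅ Z_2.
  H_2: rank ker ∂_2 − rank ∂_3 = (16 − 15) − 0 = 1, and there is no ∂_3, so H_2 ≅ Z.

As a check, the Euler characteristic is 11 − 24 + 16 = 3, which agrees with 2 − 0 + 1 = 3.
(K is a triangulation of the disjoint union of the real projective plane RP^2 and the 2-sphere S^2.)

H_0 = Z^2,  H_1 = Z_2,  H_2 = Z.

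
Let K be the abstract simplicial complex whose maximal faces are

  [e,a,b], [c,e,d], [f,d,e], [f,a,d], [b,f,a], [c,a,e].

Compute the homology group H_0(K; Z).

H_0 ≅ Z.

Take the total order a < b < c < d < e < f on the vertex set. Then K (dimension 2) consists of the simplices:

  0-simplices (6): a, b, c, d, e, f
  1-simplices (12): ab, ac, ad, ae, af, be, bf, cd, ce, de, df, ef
  2-simplices (6): abe, abf, ace, adf, cde, def

so the chain groups are C_0 ≅ Z^6, C_1 ≅ Z^12, C_2 ≅ Z^6.

Boundary ∂_1: C_1 → C_0 is given by ∂[p,q] = [q] − [p]. For instance
  ∂df = f − d.
The 6×12 boundary matrix has rank 5 and Smith normal form diag(1,1,1,1,1).

∂_2: C_2 → C_1 maps a triangle to the signed sum of its edges. For instance
  ∂abe = be − ae + ab,
  ∂def = ef − df + de.
The 12×6 boundary matrix has rank 6 and Smith normal form diag(1,1,1,1,1,1).

Now H_k = ker ∂_k / im ∂_{k+1}, so:

  H_0: rank C_0 − rank ∂_1 = 6 − 5 = 1, and the invariant factors of ∂_1 are all 1, so H_0 = Z.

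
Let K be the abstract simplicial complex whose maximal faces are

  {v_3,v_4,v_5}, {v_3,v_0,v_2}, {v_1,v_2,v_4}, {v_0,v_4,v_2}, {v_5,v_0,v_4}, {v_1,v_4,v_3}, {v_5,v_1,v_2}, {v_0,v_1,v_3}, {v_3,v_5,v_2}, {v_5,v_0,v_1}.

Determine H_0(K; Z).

K has 6 vertices, 15 edges, 10 triangles.
rank ∂_0 = 0, rank ∂_1 = 5 ⇒ b_0 = 6 − 0 − 5 = 1; all invariant factors of ∂_1 are 1 so no torsion. So H_0 ≅ Z.

H_0 = Z.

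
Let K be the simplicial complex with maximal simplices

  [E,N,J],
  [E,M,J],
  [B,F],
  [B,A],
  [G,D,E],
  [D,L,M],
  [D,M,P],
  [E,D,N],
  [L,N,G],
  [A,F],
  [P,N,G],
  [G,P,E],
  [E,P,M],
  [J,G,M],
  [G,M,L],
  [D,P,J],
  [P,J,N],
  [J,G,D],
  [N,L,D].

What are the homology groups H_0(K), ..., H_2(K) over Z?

H_0 = Z^2,  H_1 = Z^3,  H_2 = Z.

Order the vertices as A < B < D < E < F < G < J < L < M < N < P. Listing each simplex with vertices in this order, K has dimension 2 with simplices:

  0-simplices (11): A, B, D, E, F, G, J, L, M, N, P
  1-simplices (27): AB, AF, BF, DE, DG, DJ, DL, DM, DN, DP, EG, EJ, EM, EN, EP, GJ, GL, GM, GN, GP, JM, JN, JP, LM, LN, MP, NP
  2-simplices (16): DEG, DEN, DGJ, DJP, DLM, DLN, DMP, EGP, EJM, EJN, EMP, GJM, GLM, GLN, GNP, JNP

giving chain groups C_0 ≅ Z^11, C_1 ≅ Z^27, C_2 ≅ Z^16.

∂_1: C_1 → C_0 maps an edge to its endpoints' difference, ∂[p,q] = q − p.
The resulting 11×27 matrix has rank 9, and its Smith normal form has invariant factors (1,1,1,1,1,1,1,1,1).

∂_2: C_2 → C_1 acts by ∂[p,q,r] = [q,r] − [p,r] + [p,q]. For instance
  ∂DMP = MP − DP + DM,
  ∂DLN = LN − DN + DL.
The resulting 27×16 matrix has rank 15, and its Smith normal form has invariant factors (1,1,1,1,1,1,1,1,1,1,1,1,1,1,1).

Reading off H_k = ker ∂_k / im ∂_{k+1}:

  H_0: rank C_0 − rank ∂_1 = 11 − 9 = 2, and the invariant factors of ∂_1 are all 1, so H_0 = Z^2.
  H_1: rank ker ∂_1 − rank ∂_2 = (27 − 9) − 15 = 3, and the invariant factors of ∂_2 are all 1, so H_1 = Z^3.
  H_2: rank ker ∂_2 − rank ∂_3 = (16 − 15) − 0 = 1, and there is no ∂_3, so H_2 = Z.

As a check, the Euler characteristic is 11 − 27 + 16 = 0, which agrees with 2 − 3 + 1 = 0.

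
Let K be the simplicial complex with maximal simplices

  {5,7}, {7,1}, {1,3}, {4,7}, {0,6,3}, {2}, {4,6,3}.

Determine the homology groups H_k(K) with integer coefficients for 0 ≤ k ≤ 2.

We work with the vertex ordering 0 < 1 < 2 < 3 < 4 < 5 < 6 < 7. The simplices of K, each written with vertices in increasing order, are:

  0-simplices (8): [0], [1], [2], [3], [4], [5], [6], [7]
  1-simplices (9): [0,3], [0,6], [1,3], [1,7], [3,4], [3,6], [4,6], [4,7], [5,7]
  2-simplices (2): [0,3,6], [3,4,6]

Hence C_0 ≅ Z^8, C_1 ≅ Z^9, C_2 ≅ Z^2.

The boundary map ∂_1: C_1 → C_0 is given by ∂[p,q] = [q] − [p]. For instance
  ∂[1,3] = [3] − [1].
The 8×9 boundary matrix has rank 6 and Smith normal form diag(1,1,1,1,1,1).

The boundary map ∂_2: C_2 → C_1 acts by ∂[p,q,r] = [q,r] − [p,r] + [p,q]. For instance
  ∂[3,4,6] = [4,6] − [3,6] + [3,4],
  ∂[0,3,6] = [3,6] − [0,6] + [0,3].
The resulting 9×2 matrix has rank 2, and its Smith normal form has invariant factors (1,1).

Reading off H_k = ker ∂_k / im ∂_{k+1}:

  H_0: rank C_0 − rank ∂_1 = 8 − 6 = 2, and the invariant factors of ∂_1 are all 1, so H_0 = Z^2.
  H_1: rank ker ∂_1 − rank ∂_2 = (9 − 6) − 2 = 1, and the invariant factors of ∂_2 are all 1, so H_1 = Z.
  H_2: rank ker ∂_2 − rank ∂_3 = (2 − 2) − 0 = 0, and there is no ∂_3, so H_2 = 0.

H_0 = Z^2,  H_1 = Z,  H_2 = 0.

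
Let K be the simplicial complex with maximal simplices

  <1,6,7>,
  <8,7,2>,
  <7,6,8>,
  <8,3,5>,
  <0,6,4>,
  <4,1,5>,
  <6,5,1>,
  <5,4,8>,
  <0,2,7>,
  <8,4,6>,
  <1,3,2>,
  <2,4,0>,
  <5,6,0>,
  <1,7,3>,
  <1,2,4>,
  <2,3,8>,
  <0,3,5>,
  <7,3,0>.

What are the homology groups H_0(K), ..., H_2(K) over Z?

Take the total order 0 < 1 < 2 < 3 < 4 < 5 < 6 < 7 < 8 on the vertex set. Then K (dimension 2) consists of the simplices:

  0-simplices (9): [0], [1], [2], [3], [4], [5], [6], [7], [8]
  1-simplices (27): (27 of them)
  2-simplices (18): [0,2,4], [0,2,7], [0,3,5], [0,3,7], [0,4,6], [0,5,6], [1,2,3], [1,2,4], [1,3,7], [1,4,5], [1,5,6], [1,6,7], [2,3,8], [2,7,8], [3,5,8], [4,5,8], [4,6,8], [6,7,8]

so the chain groups are C_0 ≅ Z^9, C_1 ≅ Z^27, C_2 ≅ Z^18.

The boundary map ∂_1: C_1 → C_0 sends each edge [p,q] (with p < q) to q − p. For instance
  ∂[3,7] = [7] − [3].
The resulting 9×27 matrix has rank 8, and its Smith normal form has invariant factors (1,1,1,1,1,1,1,1).

Boundary ∂_2: C_2 → C_1 acts by ∂[p,q,r] = [q,r] − [p,r] + [p,q]. For instance
  ∂[0,3,5] = [3,5] − [0,5] + [0,3],
  ∂[1,2,4] = [2,4] − [1,4] + [1,2].
The 27×18 boundary matrix has rank 18 and Smith normal form diag(1,1,1,1,1,1,1,1,1,1,1,1,1,1,1,1,1,2).

Computing H_k = (kernel of ∂_k) / (image of ∂_{k+1}):

  H_0: rank C_0 − rank ∂_1 = 9 − 8 = 1, and the invariant factors of ∂_1 are all 1, so H_0 = Z.
  H_1: rank ker ∂_1 − rank ∂_2 = (27 − 8) − 18 = 1, and ∂_2 has invariant factor 2 > 1, so H_1 = Z × Z/2.
  H_2: rank ker ∂_2 − rank ∂_3 = (18 − 18) − 0 = 0, and there is no ∂_3, so H_2 = 0.

(K is a triangulation of the Klein bottle.)

H_0 = Z,  H_1 = Z × Z/2,  H_2 = 0.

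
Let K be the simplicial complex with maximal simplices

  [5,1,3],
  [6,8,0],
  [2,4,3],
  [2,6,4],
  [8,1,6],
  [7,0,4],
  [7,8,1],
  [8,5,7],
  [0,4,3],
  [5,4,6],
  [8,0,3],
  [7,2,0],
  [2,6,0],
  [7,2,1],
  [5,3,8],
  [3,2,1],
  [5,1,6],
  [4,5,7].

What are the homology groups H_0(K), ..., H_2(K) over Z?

H_0 = Z,  H_1 = Z × Z/2,  H_2 = 0.

Fix the vertex order 0 < 1 < 2 < 3 < 4 < 5 < 6 < 7 < 8 and write every simplex with vertices in increasing order. Then dim K = 2 and the simplices of K are:

  0-simplices (9): [0], [1], [2], [3], [4], [5], [6], [7], [8]
  1-simplices (27): (27 of them)
  2-simplices (18): [0,2,6], [0,2,7], [0,3,4], [0,3,8], [0,4,7], [0,6,8], [1,2,3], [1,2,7], [1,3,5], [1,5,6], [1,6,8], [1,7,8], [2,3,4], [2,4,6], [3,5,8], [4,5,6], [4,5,7], [5,7,8]

giving chain groups C_0 ≅ Z^9, C_1 ≅ Z^27, C_2 ≅ Z^18.

∂_1: C_1 → C_0 maps an edge to its endpoints' difference, ∂[p,q] = q − p. For instance
  ∂[1,2] = [2] − [1].
The 9×27 boundary matrix has rank 8 and Smith normal form diag(1,1,1,1,1,1,1,1).

The boundary map ∂_2: C_2 → C_1 sends each 2-simplex [p,q,r] to [q,r] − [p,r] + [p,q]. For instance
  ∂[2,3,4] = [3,4] − [2,4] + [2,3],
  ∂[0,6,8] = [6,8] − [0,8] + [0,6].
The 27×18 boundary matrix has rank 18 and Smith normal form diag(1,1,1,1,1,1,1,1,1,1,1,1,1,1,1,1,1,2).

Reading off H_k = ker ∂_k / im ∂_{k+1}:

  H_0: rank C_0 − rank ∂_1 = 9 − 8 = 1, and the invariant factors of ∂_1 are all 1, so H_0 ≅ Z.
  H_1: rank ker ∂_1 − rank ∂_2 = (27 − 8) − 18 = 1, and ∂_2 has invariant factor 2 > 1, so H_1 ≅ Z × Z/2.
  H_2: rank ker ∂_2 − rank ∂_3 = (18 − 18) − 0 = 0, and there is no ∂_3, so H_2 ≅ 0.

As a check, the Euler characteristic is 9 − 27 + 18 = 0, which agrees with 1 − 1 + 0 = 0.
(K is a triangulation of the Klein bottle.)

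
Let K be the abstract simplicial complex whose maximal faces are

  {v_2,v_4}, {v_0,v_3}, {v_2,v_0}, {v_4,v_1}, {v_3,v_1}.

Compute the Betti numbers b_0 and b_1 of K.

We work with the vertex ordering v_0 < v_1 < v_2 < v_3 < v_4. The simplices of K, each written with vertices in increasing order, are:

  0-simplices (5): [v_0], [v_1], [v_2], [v_3], [v_4]
  1-simplices (5): [v_0,v_2], [v_0,v_3], [v_1,v_3], [v_1,v_4], [v_2,v_4]

Hence C_0 ≅ Z^5, C_1 ≅ Z^5.

Boundary ∂_1: C_1 → C_0 sends each edge [p,q] (with p < q) to q − p. For instance
  ∂[v_1,v_4] = [v_4] − [v_1].
The 5×5 boundary matrix has rank 4 and Smith normal form diag(1,1,1,1).

From H_k ≅ ker(∂_k) / im(∂_{k+1}) we obtain:

  H_0: rank C_0 − rank ∂_1 = 5 − 4 = 1, and the invariant factors of ∂_1 are all 1, so H_0 = Z.
  H_1: rank ker ∂_1 − rank ∂_2 = (5 − 4) − 0 = 1, and there is no ∂_2, so H_1 = Z.

(K is a triangulation of the circle S^1.)

Hence the Betti numbers are b_0 = 1, b_1 = 1.

b_0 = 1, b_1 = 1.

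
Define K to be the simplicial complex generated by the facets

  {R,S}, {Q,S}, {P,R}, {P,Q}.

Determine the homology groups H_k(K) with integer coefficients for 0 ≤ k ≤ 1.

H_0 ≅ Z,  H_1 ≅ Z.

Take the total order P < Q < R < S on the vertex set. Then K (dimension 1) consists of the simplices:

  0-simplices (4): P, Q, R, S
  1-simplices (4): PQ, PR, QS, RS

Hence C_0 ≅ Z^4, C_1 ≅ Z^4.

Boundary ∂_1: C_1 → C_0 maps an edge to its endpoints' difference, ∂[p,q] = q − p.
As a 4×4 matrix over Z this has rank 3, with invariant factors (1,1,1).

Reading off H_k = ker ∂_k / im ∂_{k+1}:

  H_0: rank C_0 − rank ∂_1 = 4 − 3 = 1, and the invariant factors of ∂_1 are all 1, so H_0 ≅ Z.
  H_1: rank ker ∂_1 − rank ∂_2 = (4 − 3) − 0 = 1, and there is no ∂_2, so H_1 ≅ Z.

(K is a triangulation of the circle S^1.)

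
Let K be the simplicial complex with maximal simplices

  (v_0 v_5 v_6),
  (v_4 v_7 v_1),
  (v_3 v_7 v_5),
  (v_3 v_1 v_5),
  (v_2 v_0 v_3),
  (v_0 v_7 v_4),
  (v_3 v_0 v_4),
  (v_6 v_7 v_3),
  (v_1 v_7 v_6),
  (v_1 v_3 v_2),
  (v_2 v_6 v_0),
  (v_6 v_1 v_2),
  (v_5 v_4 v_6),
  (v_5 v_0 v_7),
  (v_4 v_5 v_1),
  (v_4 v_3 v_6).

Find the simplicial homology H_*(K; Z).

We work with the vertex ordering v_0 < v_1 < v_2 < v_3 < v_4 < v_5 < v_6 < v_7. The simplices of K, each written with vertices in increasing order, are:

  0-simplices (8): [v_0], [v_1], [v_2], [v_3], [v_4], [v_5], [v_6], [v_7]
  1-simplices (24): (24 of them)
  2-simplices (16): (16 of them)

giving chain groups C_0 ≅ Z^8, C_1 ≅ Z^24, C_2 ≅ Z^16.

Boundary ∂_1: C_1 → C_0 sends each edge [p,q] (with p < q) to q − p. For instance
  ∂[v_1,v_3] = [v_3] − [v_1].
The resulting 8×24 matrix has rank 7, and its Smith normal form has invariant factors (1,1,1,1,1,1,1).

∂_2: C_2 → C_1 sends each 2-simplex [p,q,r] to [q,r] − [p,r] + [p,q]. For instance
  ∂[v_1,v_2,v_3] = [v_2,v_3] − [v_1,v_3] + [v_1,v_2],
  ∂[v_0,v_5,v_6] = [v_5,v_6] − [v_0,v_6] + [v_0,v_5].
As a 24×16 matrix over Z this has rank 15, with invariant factors (1,1,1,1,1,1,1,1,1,1,1,1,1,1,1).

Reading off H_k = ker ∂_k / im ∂_{k+1}:

  H_0: rank C_0 − rank ∂_1 = 8 − 7 = 1, and the invariant factors of ∂_1 are all 1, so H_0 ≅ Z.
  H_1: rank ker ∂_1 − rank ∂_2 = (24 − 7) − 15 = 2, and the invariant factors of ∂_2 are all 1, so H_1 ≅ Z^2.
  H_2: rank ker ∂_2 − rank ∂_3 = (16 − 15) − 0 = 1, and there is no ∂_3, so H_2 ≅ Z.

H_0 = Z,  H_1 = Z^2,  H_2 = Z.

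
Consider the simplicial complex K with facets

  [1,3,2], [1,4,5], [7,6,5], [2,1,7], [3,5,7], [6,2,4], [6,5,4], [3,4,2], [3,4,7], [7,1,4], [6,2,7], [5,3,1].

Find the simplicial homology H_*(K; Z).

H_0 ≅ Z,  H_1 ≅ Z_2,  H_2 = 0.

Order the vertices as 1 < 2 < 3 < 4 < 5 < 6 < 7. Listing each simplex with vertices in this order, K has dimension 2 with simplices:

  0-simplices (7): [1], [2], [3], [4], [5], [6], [7]
  1-simplices (18): [1,2], [1,3], [1,4], [1,5], [1,7], [2,3], [2,4], [2,6], [2,7], [3,4], [3,5], [3,7], [4,5], [4,6], [4,7], [5,6], [5,7], [6,7]
  2-simplices (12): [1,2,3], [1,2,7], [1,3,5], [1,4,5], [1,4,7], [2,3,4], [2,4,6], [2,6,7], [3,4,7], [3,5,7], [4,5,6], [5,6,7]

giving chain groups C_0 ≅ Z^7, C_1 ≅ Z^18, C_2 ≅ Z^12.

∂_1: C_1 → C_0 maps an edge to its endpoints' difference, ∂[p,q] = q − p.
As a 7×18 matrix over Z this has rank 6, with invariant factors (1,1,1,1,1,1).

Boundary ∂_2: C_2 → C_1 sends each 2-simplex [p,q,r] to [q,r] − [p,r] + [p,q]. For instance
  ∂[1,4,7] = [4,7] − [1,7] + [1,4],
  ∂[2,6,7] = [6,7] − [2,7] + [2,6].
The resulting 18×12 matrix has rank 12, and its Smith normal form has invariant factors (1,1,1,1,1,1,1,1,1,1,1,2).

Computing H_k = (kernel of ∂_k) / (image of ∂_{k+1}):

  H_0: rank C_0 − rank ∂_1 = 7 − 6 = 1, and the invariant factors of ∂_1 are all 1, so H_0 ≅ Z.
  H_1: rank ker ∂_1 − rank ∂_2 = (18 − 6) − 12 = 0, and ∂_2 has invariant factor 2 > 1, so H_1 ≅ Z_2.
  H_2: rank ker ∂_2 − rank ∂_3 = (12 − 12) − 0 = 0, and there is no ∂_3, so H_2 ≅ 0.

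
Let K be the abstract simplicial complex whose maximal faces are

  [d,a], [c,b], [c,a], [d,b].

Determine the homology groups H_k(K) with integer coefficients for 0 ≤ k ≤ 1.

K has 4 vertices, 4 edges.
rank ∂_0 = 0, rank ∂_1 = 3 ⇒ b_0 = 4 − 0 − 3 = 1; all invariant factors of ∂_1 are 1 so no torsion. So H_0 = Z.
rank ∂_1 = 3, rank ∂_2 = 0 ⇒ b_1 = 4 − 3 − 0 = 1. So H_1 = Z.

H_0 ≅ Z,  H_1 ≅ Z.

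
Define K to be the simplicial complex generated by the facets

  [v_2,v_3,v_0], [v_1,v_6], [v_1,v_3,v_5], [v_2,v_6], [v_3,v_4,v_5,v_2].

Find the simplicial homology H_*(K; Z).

H_0 = Z,  H_1 = Z,  H_2 = 0,  H_3 = 0.

K has 7 vertices, 12 edges, 6 triangles, 1 3-simplex.
rank ∂_0 = 0, rank ∂_1 = 6 ⇒ b_0 = 7 − 0 − 6 = 1; all invariant factors of ∂_1 are 1 so no torsion. So H_0 = Z.
rank ∂_1 = 6, rank ∂_2 = 5 ⇒ b_1 = 12 − 6 − 5 = 1; all invariant factors of ∂_2 are 1 so no torsion. So H_1 = Z.
rank ∂_2 = 5, rank ∂_3 = 1 ⇒ b_2 = 6 − 5 − 1 = 0; all invariant factors of ∂_3 are 1 so no torsion. So H_2 = 0.
rank ∂_3 = 1, rank ∂_4 = 0 ⇒ b_3 = 1 − 1 − 0 = 0. So H_3 = 0.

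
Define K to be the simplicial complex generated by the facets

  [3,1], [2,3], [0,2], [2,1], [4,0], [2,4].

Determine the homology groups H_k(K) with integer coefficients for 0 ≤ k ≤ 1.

H_0 ≅ Z,  H_1 ≅ Z^2.

Order the vertices as 0 < 1 < 2 < 3 < 4. Listing each simplex with vertices in this order, K has dimension 1 with simplices:

  0-simplices (5): [0], [1], [2], [3], [4]
  1-simplices (6): [0,2], [0,4], [1,2], [1,3], [2,3], [2,4]

Hence C_0 ≅ Z^5, C_1 ≅ Z^6.

∂_1: C_1 → C_0 maps an edge to its endpoints' difference, ∂[p,q] = q − p.
The resulting 5×6 matrix has rank 4, and its Smith normal form has invariant factors (1,1,1,1).

Reading off H_k = ker ∂_k / im ∂_{k+1}:

  H_0: rank C_0 − rank ∂_1 = 5 − 4 = 1, and the invariant factors of ∂_1 are all 1, so H_0 ≅ Z.
  H_1: rank ker ∂_1 − rank ∂_2 = (6 − 4) − 0 = 2, and there is no ∂_2, so H_1 ≅ Z^2.

As a check, the Euler characteristic is 5 − 6 = -1, which agrees with 1 − 2 = -1.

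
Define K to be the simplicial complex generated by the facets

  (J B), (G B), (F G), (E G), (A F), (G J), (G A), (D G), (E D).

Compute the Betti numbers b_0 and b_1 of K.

Take the total order A < B < D < E < F < G < J on the vertex set. Then K (dimension 1) consists of the simplices:

  0-simplices (7): A, B, D, E, F, G, J
  1-simplices (9): AF, AG, BG, BJ, DE, DG, EG, FG, GJ

Hence C_0 ≅ Z^7, C_1 ≅ Z^9.

∂_1: C_1 → C_0 sends each edge [p,q] (with p < q) to q − p. For instance
  ∂AF = F − A.
The 7×9 boundary matrix has rank 6 and Smith normal form diag(1,1,1,1,1,1).

From H_k ≅ ker(∂_k) / im(∂_{k+1}) we obtain:

  H_0: rank C_0 − rank ∂_1 = 7 − 6 = 1, and the invariant factors of ∂_1 are all 1, so H_0 = Z.
  H_1: rank ker ∂_1 − rank ∂_2 = (9 − 6) − 0 = 3, and there is no ∂_2, so H_1 = Z^3.

As a check, the Euler characteristic is 7 − 9 = -2, which agrees with 1 − 3 = -2.

Hence the Betti numbers are b_0 = 1, b_1 = 3.

b_0 = 1, b_1 = 3.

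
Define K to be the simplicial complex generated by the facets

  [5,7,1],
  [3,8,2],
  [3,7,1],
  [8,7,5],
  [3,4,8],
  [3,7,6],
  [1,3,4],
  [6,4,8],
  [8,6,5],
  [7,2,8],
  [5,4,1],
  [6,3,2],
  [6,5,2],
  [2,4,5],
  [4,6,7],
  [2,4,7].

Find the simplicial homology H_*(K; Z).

K has 8 vertices, 24 edges, 16 triangles.
rank ∂_0 = 0, rank ∂_1 = 7 ⇒ b_0 = 8 − 0 − 7 = 1; all invariant factors of ∂_1 are 1 so no torsion. So H_0 = Z.
rank ∂_1 = 7, rank ∂_2 = 15 ⇒ b_1 = 24 − 7 − 15 = 2; all invariant factors of ∂_2 are 1 so no torsion. So H_1 = Z^2.
rank ∂_2 = 15, rank ∂_3 = 0 ⇒ b_2 = 16 − 15 − 0 = 1. So H_2 = Z.

H_0 = Z,  H_1 = Z^2,  H_2 = Z.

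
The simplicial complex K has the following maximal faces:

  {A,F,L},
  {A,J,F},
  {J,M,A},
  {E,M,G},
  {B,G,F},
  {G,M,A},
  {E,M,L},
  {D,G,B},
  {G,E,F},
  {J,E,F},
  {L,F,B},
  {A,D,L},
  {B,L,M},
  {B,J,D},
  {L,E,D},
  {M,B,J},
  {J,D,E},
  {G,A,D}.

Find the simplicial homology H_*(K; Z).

H_0 ≅ Z,  H_1 ≅ Z^2,  H_2 ≅ Z.

We work with the vertex ordering A < B < D < E < F < G < J < L < M. The simplices of K, each written with vertices in increasing order, are:

  0-simplices (9): A, B, D, E, F, G, J, L, M
  1-simplices (27): AD, AF, AG, AJ, AL, AM, BD, BF, BG, BJ, BL, BM, DE, DG, DJ, DL, EF, EG, EJ, EL, EM, FG, FJ, FL, GM, JM, LM
  2-simplices (18): ADG, ADL, AFJ, AFL, AGM, AJM, BDG, BDJ, BFG, BFL, BJM, BLM, DEJ, DEL, EFG, EFJ, EGM, ELM

Hence C_0 ≅ Z^9, C_1 ≅ Z^27, C_2 ≅ Z^18.

The boundary map ∂_1: C_1 → C_0 maps an edge to its endpoints' difference, ∂[p,q] = q − p. For instance
  ∂FL = L − F.
The 9×27 boundary matrix has rank 8 and Smith normal form diag(1,1,1,1,1,1,1,1).

∂_2: C_2 → C_1 sends each 2-simplex [p,q,r] to [q,r] − [p,r] + [p,q]. For instance
  ∂AFJ = FJ − AJ + AF,
  ∂EGM = GM − EM + EG.
The resulting 27×18 matrix has rank 17, and its Smith normal form has invariant factors (1,1,1,1,1,1,1,1,1,1,1,1,1,1,1,1,1).

Now H_k = ker ∂_k / im ∂_{k+1}, so:

  H_0: rank C_0 − rank ∂_1 = 9 − 8 = 1, and the invariant factors of ∂_1 are all 1, so H_0 ≅ Z.
  H_1: rank ker ∂_1 − rank ∂_2 = (27 − 8) − 17 = 2, and the invariant factors of ∂_2 are all 1, so H_1 ≅ Z^2.
  H_2: rank ker ∂_2 − rank ∂_3 = (18 − 17) − 0 = 1, and there is no ∂_3, so H_2 ≅ Z.

(K is a triangulation of the torus T^2.)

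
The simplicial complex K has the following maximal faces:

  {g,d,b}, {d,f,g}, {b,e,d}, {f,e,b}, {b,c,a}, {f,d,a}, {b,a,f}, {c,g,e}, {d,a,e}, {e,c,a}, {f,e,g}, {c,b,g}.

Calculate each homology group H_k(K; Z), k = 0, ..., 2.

H_0 = Z,  H_1 = Z/2Z,  H_2 = 0.

We work with the vertex ordering a < b < c < d < e < f < g. The simplices of K, each written with vertices in increasing order, are:

  0-simplices (7): a, b, c, d, e, f, g
  1-simplices (18): ab, ac, ad, ae, af, bc, bd, be, bf, bg, ce, cg, de, df, dg, ef, eg, fg
  2-simplices (12): abc, abf, ace, ade, adf, bcg, bde, bdg, bef, ceg, dfg, efg

so the chain groups are C_0 ≅ Z^7, C_1 ≅ Z^18, C_2 ≅ Z^12.

Boundary ∂_1: C_1 → C_0 sends each edge [p,q] (with p < q) to q − p. For instance
  ∂de = e − d.
The resulting 7×18 matrix has rank 6, and its Smith normal form has invariant factors (1,1,1,1,1,1).

∂_2: C_2 → C_1 maps a triangle to the signed sum of its edges. For instance
  ∂ace = ce − ae + ac,
  ∂ade = de − ae + ad.
The resulting 18×12 matrix has rank 12, and its Smith normal form has invariant factors (1,1,1,1,1,1,1,1,1,1,1,2).

Computing H_k = (kernel of ∂_k) / (image of ∂_{k+1}):

  H_0: rank C_0 − rank ∂_1 = 7 − 6 = 1, and the invariant factors of ∂_1 are all 1, so H_0 = Z.
  H_1: rank ker ∂_1 − rank ∂_2 = (18 − 6) − 12 = 0, and ∂_2 has invariant factor 2 > 1, so H_1 = Z/2Z.
  H_2: rank ker ∂_2 − rank ∂_3 = (12 − 12) − 0 = 0, and there is no ∂_3, so H_2 = 0.

(K is a triangulation of the real projective plane RP^2.)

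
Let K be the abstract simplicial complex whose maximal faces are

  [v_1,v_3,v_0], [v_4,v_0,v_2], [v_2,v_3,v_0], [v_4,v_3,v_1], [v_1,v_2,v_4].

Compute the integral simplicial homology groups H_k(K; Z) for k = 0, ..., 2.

H_0 ≅ Z,  H_1 ≅ Z,  H_2 = 0.

We work with the vertex ordering v_0 < v_1 < v_2 < v_3 < v_4. The simplices of K, each written with vertices in increasing order, are:

  0-simplices (5): [v_0], [v_1], [v_2], [v_3], [v_4]
  1-simplices (10): [v_0,v_1], [v_0,v_2], [v_0,v_3], [v_0,v_4], [v_1,v_2], [v_1,v_3], [v_1,v_4], [v_2,v_3], [v_2,v_4], [v_3,v_4]
  2-simplices (5): [v_0,v_1,v_3], [v_0,v_2,v_3], [v_0,v_2,v_4], [v_1,v_2,v_4], [v_1,v_3,v_4]

Hence C_0 ≅ Z^5, C_1 ≅ Z^10, C_2 ≅ Z^5.

Boundary ∂_1: C_1 → C_0 sends each edge [p,q] (with p < q) to q − p.
As a 5×10 matrix over Z this has rank 4, with invariant factors (1,1,1,1).

∂_2: C_2 → C_1 sends each 2-simplex [p,q,r] to [q,r] − [p,r] + [p,q]. For instance
  ∂[v_1,v_2,v_4] = [v_2,v_4] − [v_1,v_4] + [v_1,v_2],
  ∂[v_0,v_2,v_4] = [v_2,v_4] − [v_0,v_4] + [v_0,v_2].
The resulting 10×5 matrix has rank 5, and its Smith normal form has invariant factors (1,1,1,1,1).

Reading off H_k = ker ∂_k / im ∂_{k+1}:

  H_0: rank C_0 − rank ∂_1 = 5 − 4 = 1, and the invariant factors of ∂_1 are all 1, so H_0 = Z.
  H_1: rank ker ∂_1 − rank ∂_2 = (10 − 4) − 5 = 1, and the invariant factors of ∂_2 are all 1, so H_1 = Z.
  H_2: rank ker ∂_2 − rank ∂_3 = (5 − 5) − 0 = 0, and there is no ∂_3, so H_2 = 0.

(K is a triangulation of the Möbius band.)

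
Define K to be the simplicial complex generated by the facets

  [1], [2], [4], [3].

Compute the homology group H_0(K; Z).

H_0 ≅ Z^4.

Take the total order 1 < 2 < 3 < 4 on the vertex set. Then K (dimension 0) consists of the simplices:

  0-simplices (4): [1], [2], [3], [4]

so the chain groups are C_0 ≅ Z^4.

Reading off H_k = ker ∂_k / im ∂_{k+1}:

  H_0: rank C_0 − rank ∂_1 = 4 − 0 = 4, and there is no ∂_1, so H_0 = Z^4.

(K is a triangulation of a set of 4 points.)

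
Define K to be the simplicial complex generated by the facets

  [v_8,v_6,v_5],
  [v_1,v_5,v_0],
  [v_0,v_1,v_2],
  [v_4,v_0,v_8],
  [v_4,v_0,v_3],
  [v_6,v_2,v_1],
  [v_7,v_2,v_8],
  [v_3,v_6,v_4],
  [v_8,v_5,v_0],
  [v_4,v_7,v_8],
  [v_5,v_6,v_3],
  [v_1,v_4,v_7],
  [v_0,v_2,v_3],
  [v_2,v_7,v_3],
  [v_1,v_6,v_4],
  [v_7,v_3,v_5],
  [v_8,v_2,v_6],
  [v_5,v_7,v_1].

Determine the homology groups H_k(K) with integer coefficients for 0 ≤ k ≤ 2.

Take the total order v_0 < v_1 < v_2 < v_3 < v_4 < v_5 < v_6 < v_7 < v_8 on the vertex set. Then K (dimension 2) consists of the simplices:

  0-simplices (9): [v_0], [v_1], [v_2], [v_3], [v_4], [v_5], [v_6], [v_7], [v_8]
  1-simplices (27): (27 of them)
  2-simplices (18): (18 of them)

Hence C_0 ≅ Z^9, C_1 ≅ Z^27, C_2 ≅ Z^18.

Boundary ∂_1: C_1 → C_0 is given by ∂[p,q] = [q] − [p]. For instance
  ∂[v_0,v_5] = [v_5] − [v_0].
The resulting 9×27 matrix has rank 8, and its Smith normal form has invariant factors (1,1,1,1,1,1,1,1).

Boundary ∂_2: C_2 → C_1 acts by ∂[p,q,r] = [q,r] − [p,r] + [p,q]. For instance
  ∂[v_0,v_4,v_8] = [v_4,v_8] − [v_0,v_8] + [v_0,v_4],
  ∂[v_0,v_1,v_2] = [v_1,v_2] − [v_0,v_2] + [v_0,v_1].
This gives a 27×18 integer matrix of rank 17; reducing to Smith normal form yields diagonal entries (1,1,1,1,1,1,1,1,1,1,1,1,1,1,1,1,1).

From H_k ≅ ker(∂_k) / im(∂_{k+1}) we obtain:

  H_0: rank C_0 − rank ∂_1 = 9 − 8 = 1, and the invariant factors of ∂_1 are all 1, so H_0 ≅ Z.
  H_1: rank ker ∂_1 − rank ∂_2 = (27 − 8) − 17 = 2, and the invariant factors of ∂_2 are all 1, so H_1 ≅ Z^2.
  H_2: rank ker ∂_2 − rank ∂_3 = (18 − 17) − 0 = 1, and there is no ∂_3, so H_2 ≅ Z.

As a check, the Euler characteristic is 9 − 27 + 18 = 0, which agrees with 1 − 2 + 1 = 0.
(K is a triangulation of the torus T^2.)

H_0 = Z,  H_1 = Z^2,  H_2 = Z.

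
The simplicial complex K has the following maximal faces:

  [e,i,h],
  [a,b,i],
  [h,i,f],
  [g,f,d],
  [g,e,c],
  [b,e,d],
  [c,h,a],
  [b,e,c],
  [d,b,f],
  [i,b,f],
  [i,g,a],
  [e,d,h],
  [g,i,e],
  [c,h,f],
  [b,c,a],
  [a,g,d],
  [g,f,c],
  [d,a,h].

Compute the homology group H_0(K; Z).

H_0 ≅ Z.

We work with the vertex ordering a < b < c < d < e < f < g < h < i. The simplices of K, each written with vertices in increasing order, are:

  0-simplices (9): a, b, c, d, e, f, g, h, i
  1-simplices (27): ab, ac, ad, ag, ah, ai, bc, bd, be, bf, bi, ce, cf, cg, ch, de, df, dg, dh, eg, eh, ei, fg, fh, fi, gi, hi
  2-simplices (18): abc, abi, ach, adg, adh, agi, bce, bde, bdf, bfi, ceg, cfg, cfh, deh, dfg, egi, ehi, fhi

so the chain groups are C_0 ≅ Z^9, C_1 ≅ Z^27, C_2 ≅ Z^18.

Boundary ∂_1: C_1 → C_0 maps an edge to its endpoints' difference, ∂[p,q] = q − p. For instance
  ∂bd = d − b.
As a 9×27 matrix over Z this has rank 8, with invariant factors (1,1,1,1,1,1,1,1).

∂_2: C_2 → C_1 acts by ∂[p,q,r] = [q,r] − [p,r] + [p,q]. For instance
  ∂agi = gi − ai + ag,
  ∂abi = bi − ai + ab.
The 27×18 boundary matrix has rank 17 and Smith normal form diag(1,1,1,1,1,1,1,1,1,1,1,1,1,1,1,1,1).

Now H_k = ker ∂_k / im ∂_{k+1}, so:

  H_0: rank C_0 − rank ∂_1 = 9 − 8 = 1, and the invariant factors of ∂_1 are all 1, so H_0 = Z.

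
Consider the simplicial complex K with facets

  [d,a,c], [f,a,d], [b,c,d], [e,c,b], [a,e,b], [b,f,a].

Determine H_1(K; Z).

Take the total order a < b < c < d < e < f on the vertex set. Then K (dimension 2) consists of the simplices:

  0-simplices (6): a, b, c, d, e, f
  1-simplices (12): ab, ac, ad, ae, af, bc, bd, be, bf, cd, ce, df
  2-simplices (6): abe, abf, acd, adf, bcd, bce

so the chain groups are C_0 ≅ Z^6, C_1 ≅ Z^12, C_2 ≅ Z^6.

∂_1: C_1 → C_0 maps an edge to its endpoints' difference, ∂[p,q] = q − p.
This gives a 6×12 integer matrix of rank 5; reducing to Smith normal form yields diagonal entries (1,1,1,1,1).

The boundary map ∂_2: C_2 → C_1 sends each 2-simplex [p,q,r] to [q,r] − [p,r] + [p,q]. For instance
  ∂acd = cd − ad + ac,
  ∂bcd = cd − bd + bc.
As a 12×6 matrix over Z this has rank 6, with invariant factors (1,1,1,1,1,1).

Computing H_k = (kernel of ∂_k) / (image of ∂_{k+1}):

  H_1: rank ker ∂_1 − rank ∂_2 = (12 − 5) − 6 = 1, and the invariant factors of ∂_2 are all 1, so H_1 = Z.

H_1 ≅ Z.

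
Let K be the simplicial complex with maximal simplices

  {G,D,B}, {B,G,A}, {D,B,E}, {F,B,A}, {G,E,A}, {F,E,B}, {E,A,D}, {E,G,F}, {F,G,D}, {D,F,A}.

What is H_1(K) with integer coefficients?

K has 6 vertices, 15 edges, 10 triangles.
rank ∂_1 = 5, rank ∂_2 = 10 ⇒ b_1 = 15 − 5 − 10 = 0; ∂_2 has invariant factor(s) [2] giving torsion. So H_1 ≅ Z/2Z.

H_1 = Z/2Z.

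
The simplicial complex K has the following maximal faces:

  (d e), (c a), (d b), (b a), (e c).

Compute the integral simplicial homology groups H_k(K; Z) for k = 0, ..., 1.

Fix the vertex order a < b < c < d < e and write every simplex with vertices in increasing order. Then dim K = 1 and the simplices of K are:

  0-simplices (5): a, b, c, d, e
  1-simplices (5): ab, ac, bd, ce, de

so the chain groups are C_0 ≅ Z^5, C_1 ≅ Z^5.

∂_1: C_1 → C_0 sends each edge [p,q] (with p < q) to q − p. For instance
  ∂de = e − d.
As a 5×5 matrix over Z this has rank 4, with invariant factors (1,1,1,1).

Reading off H_k = ker ∂_k / im ∂_{k+1}:

  H_0: rank C_0 − rank ∂_1 = 5 − 4 = 1, and the invariant factors of ∂_1 are all 1, so H_0 = Z.
  H_1: rank ker ∂_1 − rank ∂_2 = (5 − 4) − 0 = 1, and there is no ∂_2, so H_1 = Z.

(K is a triangulation of the circle S^1.)

H_0 = Z,  H_1 = Z.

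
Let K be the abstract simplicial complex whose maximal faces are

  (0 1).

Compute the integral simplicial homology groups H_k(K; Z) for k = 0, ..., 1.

K has 2 vertices, 1 edge.
rank ∂_0 = 0, rank ∂_1 = 1 ⇒ b_0 = 2 − 0 − 1 = 1; all invariant factors of ∂_1 are 1 so no torsion. So H_0 = Z.
rank ∂_1 = 1, rank ∂_2 = 0 ⇒ b_1 = 1 − 1 − 0 = 0. So H_1 = 0.

H_0 ≅ Z,  H_1 = 0.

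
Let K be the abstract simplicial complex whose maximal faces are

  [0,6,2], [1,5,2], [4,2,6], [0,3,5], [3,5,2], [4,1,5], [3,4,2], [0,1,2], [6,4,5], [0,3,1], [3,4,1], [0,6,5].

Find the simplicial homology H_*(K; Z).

H_0 = Z,  H_1 = Z/2,  H_2 = 0.

Fix the vertex order 0 < 1 < 2 < 3 < 4 < 5 < 6 and write every simplex with vertices in increasing order. Then dim K = 2 and the simplices of K are:

  0-simplices (7): [0], [1], [2], [3], [4], [5], [6]
  1-simplices (18): [0,1], [0,2], [0,3], [0,5], [0,6], [1,2], [1,3], [1,4], [1,5], [2,3], [2,4], [2,5], [2,6], [3,4], [3,5], [4,5], [4,6], [5,6]
  2-simplices (12): [0,1,2], [0,1,3], [0,2,6], [0,3,5], [0,5,6], [1,2,5], [1,3,4], [1,4,5], [2,3,4], [2,3,5], [2,4,6], [4,5,6]

Hence C_0 ≅ Z^7, C_1 ≅ Z^18, C_2 ≅ Z^12.

Boundary ∂_1: C_1 → C_0 maps an edge to its endpoints' difference, ∂[p,q] = q − p.
The 7×18 boundary matrix has rank 6 and Smith normal form diag(1,1,1,1,1,1).

The boundary map ∂_2: C_2 → C_1 acts by ∂[p,q,r] = [q,r] − [p,r] + [p,q]. For instance
  ∂[1,2,5] = [2,5] − [1,5] + [1,2],
  ∂[4,5,6] = [5,6] − [4,6] + [4,5].
The resulting 18×12 matrix has rank 12, and its Smith normal form has invariant factors (1,1,1,1,1,1,1,1,1,1,1,2).

Reading off H_k = ker ∂_k / im ∂_{k+1}:

  H_0: rank C_0 − rank ∂_1 = 7 − 6 = 1, and the invariant factors of ∂_1 are all 1, so H_0 ≅ Z.
  H_1: rank ker ∂_1 − rank ∂_2 = (18 − 6) − 12 = 0, and ∂_2 has invariant factor 2 > 1, so H_1 ≅ Z/2.
  H_2: rank ker ∂_2 − rank ∂_3 = (12 − 12) − 0 = 0, and there is no ∂_3, so H_2 ≅ 0.

As a check, the Euler characteristic is 7 − 18 + 12 = 1, which agrees with 1 − 0 + 0 = 1.
(K is a triangulation of the real projective plane RP^2.)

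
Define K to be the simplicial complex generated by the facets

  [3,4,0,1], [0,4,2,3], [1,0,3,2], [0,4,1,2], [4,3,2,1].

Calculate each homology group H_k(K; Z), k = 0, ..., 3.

Fix the vertex order 0 < 1 < 2 < 3 < 4 and write every simplex with vertices in increasing order. Then dim K = 3 and the simplices of K are:

  0-simplices (5): [0], [1], [2], [3], [4]
  1-simplices (10): [0,1], [0,2], [0,3], [0,4], [1,2], [1,3], [1,4], [2,3], [2,4], [3,4]
  2-simplices (10): [0,1,2], [0,1,3], [0,1,4], [0,2,3], [0,2,4], [0,3,4], [1,2,3], [1,2,4], [1,3,4], [2,3,4]
  3-simplices (5): [0,1,2,3], [0,1,2,4], [0,1,3,4], [0,2,3,4], [1,2,3,4]

so the chain groups are C_0 ≅ Z^5, C_1 ≅ Z^10, C_2 ≅ Z^10, C_3 ≅ Z^5.

∂_1: C_1 → C_0 sends each edge [p,q] (with p < q) to q − p.
As a 5×10 matrix over Z this has rank 4, with invariant factors (1,1,1,1).

∂_2: C_2 → C_1 acts by ∂[p,q,r] = [q,r] − [p,r] + [p,q]. For instance
  ∂[1,3,4] = [3,4] − [1,4] + [1,3],
  ∂[0,2,3] = [2,3] − [0,3] + [0,2].
The 10×10 boundary matrix has rank 6 and Smith normal form diag(1,1,1,1,1,1).

∂_3: C_3 → C_2 sends each 3-simplex σ to the alternating sum Σ_i (−1)^i (σ with its i-th vertex removed). For instance
  ∂[0,1,3,4] = [1,3,4] − [0,3,4] + [0,1,4] − [0,1,3],
  ∂[0,1,2,4] = [1,2,4] − [0,2,4] + [0,1,4] − [0,1,2].
This gives a 10×5 integer matrix of rank 4; reducing to Smith normal form yields diagonal entries (1,1,1,1).

Now H_k = ker ∂_k / im ∂_{k+1}, so:

  H_0: rank C_0 − rank ∂_1 = 5 − 4 = 1, and the invariant factors of ∂_1 are all 1, so H_0 = Z.
  H_1: rank ker ∂_1 − rank ∂_2 = (10 − 4) − 6 = 0, and the invariant factors of ∂_2 are all 1, so H_1 = 0.
  H_2: rank ker ∂_2 − rank ∂_3 = (10 − 6) − 4 = 0, and the invariant factors of ∂_3 are all 1, so H_2 = 0.
  H_3: rank ker ∂_3 − rank ∂_4 = (5 − 4) − 0 = 1, and there is no ∂_4, so H_3 = Z.

As a check, the Euler characteristic is 5 − 10 + 10 − 5 = 0, which agrees with 1 − 0 + 0 − 1 = 0.

H_0 = Z,  H_1 = 0,  H_2 = 0,  H_3 = Z.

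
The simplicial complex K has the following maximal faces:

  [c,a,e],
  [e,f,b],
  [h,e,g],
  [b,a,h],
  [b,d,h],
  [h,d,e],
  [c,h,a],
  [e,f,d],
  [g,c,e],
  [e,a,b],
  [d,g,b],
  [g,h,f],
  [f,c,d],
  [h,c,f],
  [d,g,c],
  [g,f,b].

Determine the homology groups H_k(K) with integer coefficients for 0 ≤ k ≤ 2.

H_0 ≅ Z,  H_1 ≅ Z^2,  H_2 ≅ Z.

Fix the vertex order a < b < c < d < e < f < g < h and write every simplex with vertices in increasing order. Then dim K = 2 and the simplices of K are:

  0-simplices (8): a, b, c, d, e, f, g, h
  1-simplices (24): ab, ac, ae, ah, bd, be, bf, bg, bh, cd, ce, cf, cg, ch, de, df, dg, dh, ef, eg, eh, fg, fh, gh
  2-simplices (16): abe, abh, ace, ach, bdg, bdh, bef, bfg, cdf, cdg, ceg, cfh, def, deh, egh, fgh

giving chain groups C_0 ≅ Z^8, C_1 ≅ Z^24, C_2 ≅ Z^16.

∂_1: C_1 → C_0 sends each edge [p,q] (with p < q) to q − p.
As a 8×24 matrix over Z this has rank 7, with invariant factors (1,1,1,1,1,1,1).

The boundary map ∂_2: C_2 → C_1 sends each 2-simplex [p,q,r] to [q,r] − [p,r] + [p,q]. For instance
  ∂bfg = fg − bg + bf,
  ∂bdh = dh − bh + bd.
The 24×16 boundary matrix has rank 15 and Smith normal form diag(1,1,1,1,1,1,1,1,1,1,1,1,1,1,1).

From H_k ≅ ker(∂_k) / im(∂_{k+1}) we obtain:

  H_0: rank C_0 − rank ∂_1 = 8 − 7 = 1, and the invariant factors of ∂_1 are all 1, so H_0 ≅ Z.
  H_1: rank ker ∂_1 − rank ∂_2 = (24 − 7) − 15 = 2, and the invariant factors of ∂_2 are all 1, so H_1 ≅ Z^2.
  H_2: rank ker ∂_2 − rank ∂_3 = (16 − 15) − 0 = 1, and there is no ∂_3, so H_2 ≅ Z.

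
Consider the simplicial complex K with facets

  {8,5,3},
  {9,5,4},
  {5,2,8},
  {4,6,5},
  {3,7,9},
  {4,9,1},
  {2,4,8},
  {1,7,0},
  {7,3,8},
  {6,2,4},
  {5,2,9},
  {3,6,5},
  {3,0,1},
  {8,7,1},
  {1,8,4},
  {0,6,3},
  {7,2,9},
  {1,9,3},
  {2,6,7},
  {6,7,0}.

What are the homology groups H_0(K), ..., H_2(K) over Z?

H_0 ≅ Z,  H_1 ≅ Z ⊕ Z/2,  H_2 = 0.

Take the total order 0 < 1 < 2 < 3 < 4 < 5 < 6 < 7 < 8 < 9 on the vertex set. Then K (dimension 2) consists of the simplices:

  0-simplices (10): [0], [1], [2], [3], [4], [5], [6], [7], [8], [9]
  1-simplices (30): (30 of them)
  2-simplices (20): (20 of them)

giving chain groups C_0 ≅ Z^10, C_1 ≅ Z^30, C_2 ≅ Z^20.

The boundary map ∂_1: C_1 → C_0 sends each edge [p,q] (with p < q) to q − p.
This gives a 10×30 integer matrix of rank 9; reducing to Smith normal form yields diagonal entries (1,1,1,1,1,1,1,1,1).

The boundary map ∂_2: C_2 → C_1 acts by ∂[p,q,r] = [q,r] − [p,r] + [p,q]. For instance
  ∂[2,4,8] = [4,8] − [2,8] + [2,4],
  ∂[2,6,7] = [6,7] − [2,7] + [2,6].
As a 30×20 matrix over Z this has rank 20, with invariant factors (1,1,1,1,1,1,1,1,1,1,1,1,1,1,1,1,1,1,1,2).

Now H_k = ker ∂_k / im ∂_{k+1}, so:

  H_0: rank C_0 − rank ∂_1 = 10 − 9 = 1, and the invariant factors of ∂_1 are all 1, so H_0 = Z.
  H_1: rank ker ∂_1 − rank ∂_2 = (30 − 9) − 20 = 1, and ∂_2 has invariant factor 2 > 1, so H_1 = Z ⊕ Z/2.
  H_2: rank ker ∂_2 − rank ∂_3 = (20 − 20) − 0 = 0, and there is no ∂_3, so H_2 = 0.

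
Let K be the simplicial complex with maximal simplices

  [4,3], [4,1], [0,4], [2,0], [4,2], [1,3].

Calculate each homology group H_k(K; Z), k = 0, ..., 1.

We work with the vertex ordering 0 < 1 < 2 < 3 < 4. The simplices of K, each written with vertices in increasing order, are:

  0-simplices (5): [0], [1], [2], [3], [4]
  1-simplices (6): [0,2], [0,4], [1,3], [1,4], [2,4], [3,4]

Hence C_0 ≅ Z^5, C_1 ≅ Z^6.

Boundary ∂_1: C_1 → C_0 maps an edge to its endpoints' difference, ∂[p,q] = q − p. For instance
  ∂[0,2] = [2] − [0].
This gives a 5×6 integer matrix of rank 4; reducing to Smith normal form yields diagonal entries (1,1,1,1).

Computing H_k = (kernel of ∂_k) / (image of ∂_{k+1}):

  H_0: rank C_0 − rank ∂_1 = 5 − 4 = 1, and the invariant factors of ∂_1 are all 1, so H_0 ≅ Z.
  H_1: rank ker ∂_1 − rank ∂_2 = (6 − 4) − 0 = 2, and there is no ∂_2, so H_1 ≅ Z^2.

(K is a triangulation of a wedge of 2 circles.)

H_0 ≅ Z,  H_1 ≅ Z^2.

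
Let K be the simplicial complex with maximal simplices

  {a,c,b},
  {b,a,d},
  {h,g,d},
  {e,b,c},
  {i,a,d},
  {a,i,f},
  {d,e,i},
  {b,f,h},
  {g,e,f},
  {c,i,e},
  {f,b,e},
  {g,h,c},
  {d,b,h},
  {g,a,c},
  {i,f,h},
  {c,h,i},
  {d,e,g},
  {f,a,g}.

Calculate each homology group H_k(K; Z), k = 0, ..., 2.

H_0 = Z,  H_1 = Z^2,  H_2 = Z.

K has 9 vertices, 27 edges, 18 triangles.
rank ∂_0 = 0, rank ∂_1 = 8 ⇒ b_0 = 9 − 0 − 8 = 1; all invariant factors of ∂_1 are 1 so no torsion. So H_0 ≅ Z.
rank ∂_1 = 8, rank ∂_2 = 17 ⇒ b_1 = 27 − 8 − 17 = 2; all invariant factors of ∂_2 are 1 so no torsion. So H_1 ≅ Z^2.
rank ∂_2 = 17, rank ∂_3 = 0 ⇒ b_2 = 18 − 17 − 0 = 1. So H_2 ≅ Z.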